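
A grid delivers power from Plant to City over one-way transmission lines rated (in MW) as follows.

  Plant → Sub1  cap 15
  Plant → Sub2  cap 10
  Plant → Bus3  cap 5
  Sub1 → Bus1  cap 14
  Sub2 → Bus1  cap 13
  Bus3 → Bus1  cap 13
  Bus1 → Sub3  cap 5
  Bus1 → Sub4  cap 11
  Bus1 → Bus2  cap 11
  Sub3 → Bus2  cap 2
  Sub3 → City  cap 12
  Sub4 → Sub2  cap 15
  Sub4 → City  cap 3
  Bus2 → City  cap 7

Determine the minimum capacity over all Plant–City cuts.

Augment Plant→Sub1→Bus1→Sub3→City: bottleneck 5, flow now 5.
Augment Plant→Sub1→Bus1→Sub4→City: bottleneck 3, flow now 8.
Augment Plant→Sub1→Bus1→Bus2→City: bottleneck 6, flow now 14.
Augment Plant→Sub2→Bus1→Bus2→City: bottleneck 1, flow now 15.
No augmenting path remains; maximum flow = 15.
By max-flow min-cut, the minimum cut capacity equals the max flow.
In the residual graph, reachable from Plant: {Plant, Sub1, Sub2, Bus3, Bus1, Sub4, Bus2}.
Min-cut edges: Bus1→Sub3 (5), Sub4→City (3), Bus2→City (7); capacity 5 + 3 + 7 = 15.

15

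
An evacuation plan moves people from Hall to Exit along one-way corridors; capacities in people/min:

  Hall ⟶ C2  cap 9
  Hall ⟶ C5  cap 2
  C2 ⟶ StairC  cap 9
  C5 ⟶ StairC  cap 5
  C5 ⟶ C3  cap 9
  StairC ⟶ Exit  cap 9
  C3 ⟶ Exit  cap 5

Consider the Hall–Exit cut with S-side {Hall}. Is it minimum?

Yes — it is a minimum cut (capacity 11).

Given cut capacity: 9 + 2 = 11.
Augment Hall→C2→StairC→Exit: bottleneck 9, flow now 9.
Augment Hall→C5→C3→Exit: bottleneck 2, flow now 11.
No augmenting path remains; maximum flow = 11.
Cut capacity 11 equals the max flow, so it is a minimum cut.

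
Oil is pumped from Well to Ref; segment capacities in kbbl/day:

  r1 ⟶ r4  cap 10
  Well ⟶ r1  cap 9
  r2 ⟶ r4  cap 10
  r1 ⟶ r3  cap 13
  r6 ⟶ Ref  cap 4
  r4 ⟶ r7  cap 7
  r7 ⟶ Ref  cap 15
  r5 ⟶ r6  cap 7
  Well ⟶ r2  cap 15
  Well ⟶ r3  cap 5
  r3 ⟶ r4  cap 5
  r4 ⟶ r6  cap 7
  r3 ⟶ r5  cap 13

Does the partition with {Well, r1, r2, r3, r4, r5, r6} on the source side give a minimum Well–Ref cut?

Yes — it is a minimum cut (capacity 11).

Given cut capacity: 7 + 4 = 11.
Augment Well→r1→r4→r6→Ref: bottleneck 4, flow now 4.
Augment Well→r1→r4→r7→Ref: bottleneck 5, flow now 9.
Augment Well→r2→r4→r7→Ref: bottleneck 2, flow now 11.
No augmenting path remains; maximum flow = 11.
Cut capacity 11 equals the max flow, so it is a minimum cut.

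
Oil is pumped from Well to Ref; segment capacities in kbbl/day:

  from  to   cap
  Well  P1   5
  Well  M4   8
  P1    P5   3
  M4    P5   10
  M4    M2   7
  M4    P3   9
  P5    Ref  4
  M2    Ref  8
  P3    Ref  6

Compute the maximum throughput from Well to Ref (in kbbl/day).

Augment Well→P1→P5→Ref: bottleneck 3, flow now 3.
Augment Well→M4→P5→Ref: bottleneck 1, flow now 4.
Augment Well→M4→M2→Ref: bottleneck 7, flow now 11.
No augmenting path remains; maximum flow = 11.
In the residual graph, reachable from Well: {Well, P1}.
Min-cut edges: Well→M4 (8), P1→P5 (3); capacity 8 + 3 = 11.
This cut is saturated, so no flow can exceed 11.

11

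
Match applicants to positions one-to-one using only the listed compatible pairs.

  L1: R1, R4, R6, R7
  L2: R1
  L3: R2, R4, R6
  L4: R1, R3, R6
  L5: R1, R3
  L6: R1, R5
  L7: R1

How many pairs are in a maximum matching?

Unit-capacity flow: source→left, listed edges, right→sink; max matching = max flow.
Augmenting path L1→R1 (+1); matched 1.
Augmenting path L3→R2 (+1); matched 2.
Augmenting path L4→R3 (+1); matched 3.
Augmenting path L6→R5 (+1); matched 4.
Augmenting path L2→R1→L1→R4 (+1); matched 5.
Augmenting path L5→R3→L4→R6 (+1); matched 6.
No augmenting path remains; maximum matching = 6.
König certificate: {L1, L3, L4, L5, L6, R1} is a vertex cover of size 6 (every listed pair touches it), so no matching can be larger.

6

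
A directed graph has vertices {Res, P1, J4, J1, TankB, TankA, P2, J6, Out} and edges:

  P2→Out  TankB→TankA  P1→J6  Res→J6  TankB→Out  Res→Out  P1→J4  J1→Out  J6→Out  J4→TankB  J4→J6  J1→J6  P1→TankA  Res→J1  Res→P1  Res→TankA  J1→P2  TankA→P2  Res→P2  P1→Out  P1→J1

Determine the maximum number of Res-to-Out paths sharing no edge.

Assign every edge capacity 1; by Menger, the answer equals the max flow.
Path Res→Out (+1); total 1.
Path Res→P1→Out (+1); total 2.
Path Res→J1→Out (+1); total 3.
Path Res→P2→Out (+1); total 4.
Path Res→J6→Out (+1); total 5.
No residual Res→Out path; max flow = 5.
Certifying cut of size 5: {P2→Out, Res→J1, Res→J6, Res→Out, Res→P1}.

5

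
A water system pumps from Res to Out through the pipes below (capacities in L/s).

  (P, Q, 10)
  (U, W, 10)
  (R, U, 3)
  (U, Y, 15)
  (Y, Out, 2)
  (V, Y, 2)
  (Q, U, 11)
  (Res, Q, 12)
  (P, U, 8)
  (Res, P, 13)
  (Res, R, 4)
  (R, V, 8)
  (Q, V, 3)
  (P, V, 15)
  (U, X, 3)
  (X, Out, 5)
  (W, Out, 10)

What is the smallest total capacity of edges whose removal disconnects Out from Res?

15

Augment Res→P→U→W→Out: bottleneck 8, flow now 8.
Augment Res→P→V→Y→Out: bottleneck 2, flow now 10.
Augment Res→Q→U→W→Out: bottleneck 2, flow now 12.
Augment Res→Q→U→X→Out: bottleneck 3, flow now 15.
No augmenting path remains; maximum flow = 15.
By max-flow min-cut, the minimum cut capacity equals the max flow.
In the residual graph, reachable from Res: {Res, P, Q, R, U, V, Y}.
Min-cut edges: U→W (10), U→X (3), Y→Out (2); capacity 10 + 3 + 2 = 15.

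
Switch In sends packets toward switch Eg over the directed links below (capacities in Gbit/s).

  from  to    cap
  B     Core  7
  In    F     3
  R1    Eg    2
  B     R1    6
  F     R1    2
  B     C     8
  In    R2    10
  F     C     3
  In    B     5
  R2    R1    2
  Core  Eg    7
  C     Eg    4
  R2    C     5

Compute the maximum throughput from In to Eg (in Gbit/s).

Augment In→B→C→Eg: bottleneck 4, flow now 4.
Augment In→B→Core→Eg: bottleneck 1, flow now 5.
Augment In→F→R1→Eg: bottleneck 2, flow now 7.
Augment In→F→C→B→Core→Eg: bottleneck 1, flow now 8. (uses reverse residual edge)
Augment In→R2→C→B→Core→Eg: bottleneck 3, flow now 11. (uses reverse residual edge)
No augmenting path remains; maximum flow = 11.
In the residual graph, reachable from In: {In, F, R2, C, R1}.
Min-cut edges: In→B (5), C→Eg (4), R1→Eg (2); capacity 5 + 4 + 2 = 11.
This cut is saturated, so no flow can exceed 11.

11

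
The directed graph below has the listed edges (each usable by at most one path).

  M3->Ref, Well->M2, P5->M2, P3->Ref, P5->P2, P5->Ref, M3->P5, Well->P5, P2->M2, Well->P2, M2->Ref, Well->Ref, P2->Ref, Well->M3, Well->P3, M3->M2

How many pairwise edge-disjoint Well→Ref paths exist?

Assign every edge capacity 1; by Menger, the answer equals the max flow.
Path Well→Ref (+1); total 1.
Path Well→M3→Ref (+1); total 2.
Path Well→P5→Ref (+1); total 3.
Path Well→P3→Ref (+1); total 4.
Path Well→P2→Ref (+1); total 5.
Path Well→M2→Ref (+1); total 6.
No residual Well→Ref path; max flow = 6.
Certifying cut of size 6: {Well→M2, Well→M3, Well→P2, Well→P3, Well→P5, Well→Ref}.

6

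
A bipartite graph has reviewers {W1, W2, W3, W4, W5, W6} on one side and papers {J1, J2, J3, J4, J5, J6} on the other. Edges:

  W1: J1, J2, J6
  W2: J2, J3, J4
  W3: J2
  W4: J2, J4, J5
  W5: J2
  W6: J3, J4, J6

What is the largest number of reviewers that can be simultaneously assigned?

Unit-capacity flow: source→left, listed edges, right→sink; max matching = max flow.
Augmenting path W1→J1 (+1); matched 1.
Augmenting path W2→J2 (+1); matched 2.
Augmenting path W4→J4 (+1); matched 3.
Augmenting path W6→J3 (+1); matched 4.
Augmenting path W3→J2→W2→J3→W6→J6 (+1); matched 5.
No augmenting path remains; maximum matching = 5.
König certificate: {W1, W2, W4, W6, J2} is a vertex cover of size 5 (every listed pair touches it), so no matching can be larger.

5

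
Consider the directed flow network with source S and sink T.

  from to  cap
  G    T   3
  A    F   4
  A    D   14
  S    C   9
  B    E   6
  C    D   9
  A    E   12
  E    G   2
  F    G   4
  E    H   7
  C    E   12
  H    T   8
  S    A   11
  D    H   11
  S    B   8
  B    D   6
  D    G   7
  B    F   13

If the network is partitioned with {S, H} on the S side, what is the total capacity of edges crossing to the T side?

36

Edges leaving {S, H}: S→A (11), S→B (8), S→C (9), H→T (8).
Cut capacity = 11 + 8 + 9 + 8 = 36.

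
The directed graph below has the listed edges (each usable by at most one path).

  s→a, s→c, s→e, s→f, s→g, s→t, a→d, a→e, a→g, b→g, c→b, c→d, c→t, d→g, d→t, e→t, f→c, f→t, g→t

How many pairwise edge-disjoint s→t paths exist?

6

Assign every edge capacity 1; by Menger, the answer equals the max flow.
Path s→t (+1); total 1.
Path s→c→t (+1); total 2.
Path s→e→t (+1); total 3.
Path s→f→t (+1); total 4.
Path s→g→t (+1); total 5.
Path s→a→d→t (+1); total 6.
No residual s→t path; max flow = 6.
Certifying cut of size 6: {s→a, s→c, s→e, s→f, s→g, s→t}.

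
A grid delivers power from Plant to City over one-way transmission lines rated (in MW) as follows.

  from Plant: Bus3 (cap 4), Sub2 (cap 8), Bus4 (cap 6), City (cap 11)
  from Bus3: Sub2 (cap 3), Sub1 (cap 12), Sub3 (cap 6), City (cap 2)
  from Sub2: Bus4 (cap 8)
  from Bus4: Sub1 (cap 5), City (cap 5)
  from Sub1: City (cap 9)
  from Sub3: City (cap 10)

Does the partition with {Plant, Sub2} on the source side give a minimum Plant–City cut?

Given cut capacity: 4 + 6 + 11 + 8 = 29.
Augment Plant→City: bottleneck 11, flow now 11.
Augment Plant→Bus3→City: bottleneck 2, flow now 13.
Augment Plant→Bus4→City: bottleneck 5, flow now 18.
Augment Plant→Bus3→Sub1→City: bottleneck 2, flow now 20.
Augment Plant→Bus4→Sub1→City: bottleneck 1, flow now 21.
Augment Plant→Sub2→Bus4→Sub1→City: bottleneck 4, flow now 25.
No augmenting path remains; maximum flow = 25.
In the residual graph, reachable from Plant: {Plant, Sub2, Bus4}.
Min-cut edges: Plant→Bus3 (4), Plant→City (11), Bus4→Sub1 (5), Bus4→City (5); capacity 4 + 11 + 5 + 5 = 25.
Cut capacity 29 exceeds the max flow 25, so it is not minimum.

No — its capacity is 29, but the minimum cut has capacity 25.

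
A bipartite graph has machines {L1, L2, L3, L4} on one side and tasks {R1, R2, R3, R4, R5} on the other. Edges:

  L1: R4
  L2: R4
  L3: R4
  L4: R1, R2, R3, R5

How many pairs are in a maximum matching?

Unit-capacity flow: source→left, listed edges, right→sink; max matching = max flow.
Augmenting path L1→R4 (+1); matched 1.
Augmenting path L4→R1 (+1); matched 2.
No augmenting path remains; maximum matching = 2.
König certificate: {L4, R4} is a vertex cover of size 2 (every listed pair touches it), so no matching can be larger.

2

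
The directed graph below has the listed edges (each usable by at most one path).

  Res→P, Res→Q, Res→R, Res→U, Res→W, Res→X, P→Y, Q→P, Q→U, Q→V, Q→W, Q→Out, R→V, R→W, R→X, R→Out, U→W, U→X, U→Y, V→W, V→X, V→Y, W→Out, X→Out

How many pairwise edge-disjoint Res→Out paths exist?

4

Assign every edge capacity 1; by Menger, the answer equals the max flow.
Path Res→Q→Out (+1); total 1.
Path Res→R→Out (+1); total 2.
Path Res→W→Out (+1); total 3.
Path Res→X→Out (+1); total 4.
No residual Res→Out path; max flow = 4.
Certifying cut of size 4: {Res→Q, Res→R, W→Out, X→Out}.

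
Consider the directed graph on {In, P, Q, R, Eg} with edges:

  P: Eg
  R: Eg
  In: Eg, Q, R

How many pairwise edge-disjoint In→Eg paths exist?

2

Assign every edge capacity 1; by Menger, the answer equals the max flow.
Path In→Eg (+1); total 1.
Path In→R→Eg (+1); total 2.
No residual In→Eg path; max flow = 2.
Certifying cut of size 2: {In→Eg, In→R}.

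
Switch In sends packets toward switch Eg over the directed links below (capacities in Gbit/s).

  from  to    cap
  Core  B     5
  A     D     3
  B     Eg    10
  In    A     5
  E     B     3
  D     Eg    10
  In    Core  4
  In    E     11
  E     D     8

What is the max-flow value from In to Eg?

Augment In→A→D→Eg: bottleneck 3, flow now 3.
Augment In→Core→B→Eg: bottleneck 4, flow now 7.
Augment In→E→D→Eg: bottleneck 7, flow now 14.
Augment In→E→B→Eg: bottleneck 3, flow now 17.
No augmenting path remains; maximum flow = 17.
In the residual graph, reachable from In: {In, A, E, D}.
Min-cut edges: In→Core (4), E→B (3), D→Eg (10); capacity 4 + 3 + 10 = 17.
This cut is saturated, so no flow can exceed 17.

17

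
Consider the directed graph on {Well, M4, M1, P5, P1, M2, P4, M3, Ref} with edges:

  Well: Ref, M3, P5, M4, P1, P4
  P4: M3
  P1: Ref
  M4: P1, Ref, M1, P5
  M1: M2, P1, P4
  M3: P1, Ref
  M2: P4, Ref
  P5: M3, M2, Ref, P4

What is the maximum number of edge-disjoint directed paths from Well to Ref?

Assign every edge capacity 1; by Menger, the answer equals the max flow.
Path Well→Ref (+1); total 1.
Path Well→M4→Ref (+1); total 2.
Path Well→P5→Ref (+1); total 3.
Path Well→P1→Ref (+1); total 4.
Path Well→M3→Ref (+1); total 5.
No residual Well→Ref path; max flow = 5.
Certifying cut of size 5: {M3→Ref, P1→Ref, Well→M4, Well→P5, Well→Ref}.

5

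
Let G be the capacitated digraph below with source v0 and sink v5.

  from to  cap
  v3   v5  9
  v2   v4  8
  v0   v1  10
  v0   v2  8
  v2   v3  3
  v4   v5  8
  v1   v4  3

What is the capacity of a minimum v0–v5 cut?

11

Augment v0→v1→v4→v5: bottleneck 3, flow now 3.
Augment v0→v2→v3→v5: bottleneck 3, flow now 6.
Augment v0→v2→v4→v5: bottleneck 5, flow now 11.
No augmenting path remains; maximum flow = 11.
By max-flow min-cut, the minimum cut capacity equals the max flow.
In the residual graph, reachable from v0: {v0, v1}.
Min-cut edges: v0→v2 (8), v1→v4 (3); capacity 8 + 3 = 11.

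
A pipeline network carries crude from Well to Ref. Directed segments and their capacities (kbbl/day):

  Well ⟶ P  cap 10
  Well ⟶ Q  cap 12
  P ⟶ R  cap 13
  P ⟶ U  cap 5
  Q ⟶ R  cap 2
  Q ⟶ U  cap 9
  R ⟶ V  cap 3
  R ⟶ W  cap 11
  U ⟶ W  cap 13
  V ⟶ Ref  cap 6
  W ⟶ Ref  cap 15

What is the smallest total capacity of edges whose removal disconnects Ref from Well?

Augment Well→P→R→V→Ref: bottleneck 3, flow now 3.
Augment Well→P→R→W→Ref: bottleneck 7, flow now 10.
Augment Well→Q→R→W→Ref: bottleneck 2, flow now 12.
Augment Well→Q→U→W→Ref: bottleneck 6, flow now 18.
No augmenting path remains; maximum flow = 18.
By max-flow min-cut, the minimum cut capacity equals the max flow.
In the residual graph, reachable from Well: {Well, P, Q, R, U, W}.
Min-cut edges: R→V (3), W→Ref (15); capacity 3 + 15 = 18.

18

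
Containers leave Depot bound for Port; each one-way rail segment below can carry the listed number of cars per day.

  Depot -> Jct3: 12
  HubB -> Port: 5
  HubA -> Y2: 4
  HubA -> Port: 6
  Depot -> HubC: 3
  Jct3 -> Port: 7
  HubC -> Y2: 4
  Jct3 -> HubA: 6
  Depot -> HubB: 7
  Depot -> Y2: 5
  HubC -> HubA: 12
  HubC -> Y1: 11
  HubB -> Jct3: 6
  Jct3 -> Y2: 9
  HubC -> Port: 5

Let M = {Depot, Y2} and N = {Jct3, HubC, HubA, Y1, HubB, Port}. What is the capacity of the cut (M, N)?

Edges leaving {Depot, Y2}: Depot→Jct3 (12), Depot→HubC (3), Depot→HubB (7).
Cut capacity = 12 + 3 + 7 = 22.

22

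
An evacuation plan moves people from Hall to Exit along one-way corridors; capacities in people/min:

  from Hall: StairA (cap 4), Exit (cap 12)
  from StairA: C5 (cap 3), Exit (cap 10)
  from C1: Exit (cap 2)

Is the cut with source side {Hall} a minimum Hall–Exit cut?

Yes — it is a minimum cut (capacity 16).

Given cut capacity: 4 + 12 = 16.
Augment Hall→Exit: bottleneck 12, flow now 12.
Augment Hall→StairA→Exit: bottleneck 4, flow now 16.
No augmenting path remains; maximum flow = 16.
Cut capacity 16 equals the max flow, so it is a minimum cut.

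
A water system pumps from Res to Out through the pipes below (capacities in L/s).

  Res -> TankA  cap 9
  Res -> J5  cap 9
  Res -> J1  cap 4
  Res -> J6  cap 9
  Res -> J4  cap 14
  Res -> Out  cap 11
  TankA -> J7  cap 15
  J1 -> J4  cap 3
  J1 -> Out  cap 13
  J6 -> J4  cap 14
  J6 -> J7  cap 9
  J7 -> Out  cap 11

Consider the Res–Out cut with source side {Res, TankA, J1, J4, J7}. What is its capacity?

53

Edges leaving {Res, TankA, J1, J4, J7}: Res→J5 (9), Res→J6 (9), Res→Out (11), J1→Out (13), J7→Out (11).
Cut capacity = 9 + 9 + 11 + 13 + 11 = 53.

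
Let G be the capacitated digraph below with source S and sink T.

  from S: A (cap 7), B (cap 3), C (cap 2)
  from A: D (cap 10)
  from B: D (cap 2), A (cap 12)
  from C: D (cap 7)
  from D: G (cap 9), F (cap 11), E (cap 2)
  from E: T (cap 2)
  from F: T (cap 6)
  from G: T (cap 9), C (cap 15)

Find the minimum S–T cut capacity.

Augment S→A→D→E→T: bottleneck 2, flow now 2.
Augment S→A→D→F→T: bottleneck 5, flow now 7.
Augment S→B→D→F→T: bottleneck 1, flow now 8.
Augment S→B→D→G→T: bottleneck 1, flow now 9.
Augment S→C→D→G→T: bottleneck 2, flow now 11.
Augment S→B→A→D→G→T: bottleneck 1, flow now 12.
No augmenting path remains; maximum flow = 12.
By max-flow min-cut, the minimum cut capacity equals the max flow.
In the residual graph, reachable from S: {S}.
Min-cut edges: S→A (7), S→B (3), S→C (2); capacity 7 + 3 + 2 = 12.

12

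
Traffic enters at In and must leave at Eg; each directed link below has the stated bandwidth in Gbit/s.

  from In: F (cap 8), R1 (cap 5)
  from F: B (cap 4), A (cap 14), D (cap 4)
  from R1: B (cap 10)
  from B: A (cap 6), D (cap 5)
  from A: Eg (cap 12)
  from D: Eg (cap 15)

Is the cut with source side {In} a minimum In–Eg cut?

Yes — it is a minimum cut (capacity 13).

Given cut capacity: 8 + 5 = 13.
Augment In→F→A→Eg: bottleneck 8, flow now 8.
Augment In→R1→B→A→Eg: bottleneck 4, flow now 12.
Augment In→R1→B→D→Eg: bottleneck 1, flow now 13.
No augmenting path remains; maximum flow = 13.
Cut capacity 13 equals the max flow, so it is a minimum cut.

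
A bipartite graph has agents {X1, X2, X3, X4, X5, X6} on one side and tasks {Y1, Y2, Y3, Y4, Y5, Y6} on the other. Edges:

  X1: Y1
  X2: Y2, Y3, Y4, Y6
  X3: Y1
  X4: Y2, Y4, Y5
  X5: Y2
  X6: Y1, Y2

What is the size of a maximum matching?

Unit-capacity flow: source→left, listed edges, right→sink; max matching = max flow.
Augmenting path X1→Y1 (+1); matched 1.
Augmenting path X2→Y2 (+1); matched 2.
Augmenting path X4→Y4 (+1); matched 3.
Augmenting path X5→Y2→X2→Y3 (+1); matched 4.
No augmenting path remains; maximum matching = 4.
König certificate: {X2, X4, Y1, Y2} is a vertex cover of size 4 (every listed pair touches it), so no matching can be larger.

4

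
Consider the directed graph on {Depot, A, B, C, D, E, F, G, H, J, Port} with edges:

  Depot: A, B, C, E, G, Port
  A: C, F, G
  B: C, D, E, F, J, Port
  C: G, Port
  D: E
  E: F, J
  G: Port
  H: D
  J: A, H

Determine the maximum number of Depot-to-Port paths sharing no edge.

4

Assign every edge capacity 1; by Menger, the answer equals the max flow.
Path Depot→Port (+1); total 1.
Path Depot→B→Port (+1); total 2.
Path Depot→C→Port (+1); total 3.
Path Depot→G→Port (+1); total 4.
No residual Depot→Port path; max flow = 4.
Certifying cut of size 4: {C→Port, Depot→B, Depot→Port, G→Port}.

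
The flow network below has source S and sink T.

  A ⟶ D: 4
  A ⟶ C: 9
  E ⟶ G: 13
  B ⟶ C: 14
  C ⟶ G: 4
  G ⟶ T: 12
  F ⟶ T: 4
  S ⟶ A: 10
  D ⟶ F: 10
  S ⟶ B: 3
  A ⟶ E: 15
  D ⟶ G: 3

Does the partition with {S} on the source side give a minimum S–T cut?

Given cut capacity: 10 + 3 = 13.
Augment S→A→C→G→T: bottleneck 4, flow now 4.
Augment S→A→D→F→T: bottleneck 4, flow now 8.
Augment S→A→E→G→T: bottleneck 2, flow now 10.
Augment S→B→C→A→E→G→T: bottleneck 3, flow now 13. (uses reverse residual edge)
No augmenting path remains; maximum flow = 13.
Cut capacity 13 equals the max flow, so it is a minimum cut.

Yes — it is a minimum cut (capacity 13).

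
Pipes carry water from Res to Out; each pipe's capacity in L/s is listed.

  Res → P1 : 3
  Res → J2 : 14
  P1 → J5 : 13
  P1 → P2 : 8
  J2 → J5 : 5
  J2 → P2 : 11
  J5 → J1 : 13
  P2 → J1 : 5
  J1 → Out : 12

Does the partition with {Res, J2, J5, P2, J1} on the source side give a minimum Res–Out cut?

No — its capacity is 15, but the minimum cut has capacity 12.

Given cut capacity: 3 + 12 = 15.
Augment Res→P1→J5→J1→Out: bottleneck 3, flow now 3.
Augment Res→J2→J5→J1→Out: bottleneck 5, flow now 8.
Augment Res→J2→P2→J1→Out: bottleneck 4, flow now 12.
No augmenting path remains; maximum flow = 12.
In the residual graph, reachable from Res: {Res, P1, J2, J5, P2, J1}.
Min-cut edges: J1→Out (12); capacity 12 = 12.
Cut capacity 15 exceeds the max flow 12, so it is not minimum.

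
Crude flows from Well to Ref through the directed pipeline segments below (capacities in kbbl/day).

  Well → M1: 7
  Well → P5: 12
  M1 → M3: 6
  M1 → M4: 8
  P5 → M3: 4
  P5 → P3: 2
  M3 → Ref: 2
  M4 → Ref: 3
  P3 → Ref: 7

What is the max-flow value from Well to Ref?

Augment Well→M1→M3→Ref: bottleneck 2, flow now 2.
Augment Well→M1→M4→Ref: bottleneck 3, flow now 5.
Augment Well→P5→P3→Ref: bottleneck 2, flow now 7.
No augmenting path remains; maximum flow = 7.
In the residual graph, reachable from Well: {Well, M1, P5, M3, M4}.
Min-cut edges: P5→P3 (2), M3→Ref (2), M4→Ref (3); capacity 2 + 2 + 3 = 7.
This cut is saturated, so no flow can exceed 7.

7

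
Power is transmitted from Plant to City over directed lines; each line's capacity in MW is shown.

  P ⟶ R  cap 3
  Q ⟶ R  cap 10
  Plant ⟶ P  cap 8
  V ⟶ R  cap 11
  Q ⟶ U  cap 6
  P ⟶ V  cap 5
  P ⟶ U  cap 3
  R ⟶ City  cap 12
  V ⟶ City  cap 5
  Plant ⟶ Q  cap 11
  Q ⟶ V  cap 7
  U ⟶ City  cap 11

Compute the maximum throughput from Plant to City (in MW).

Augment Plant→P→R→City: bottleneck 3, flow now 3.
Augment Plant→P→U→City: bottleneck 3, flow now 6.
Augment Plant→P→V→City: bottleneck 2, flow now 8.
Augment Plant→Q→R→City: bottleneck 9, flow now 17.
Augment Plant→Q→U→City: bottleneck 2, flow now 19.
No augmenting path remains; maximum flow = 19.
In the residual graph, reachable from Plant: {Plant}.
Min-cut edges: Plant→P (8), Plant→Q (11); capacity 8 + 11 = 19.
This cut is saturated, so no flow can exceed 19.

19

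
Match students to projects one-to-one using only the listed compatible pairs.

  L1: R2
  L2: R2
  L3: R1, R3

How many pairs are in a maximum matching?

2

Unit-capacity flow: source→left, listed edges, right→sink; max matching = max flow.
Augmenting path L1→R2 (+1); matched 1.
Augmenting path L3→R1 (+1); matched 2.
No augmenting path remains; maximum matching = 2.
König certificate: {L3, R2} is a vertex cover of size 2 (every listed pair touches it), so no matching can be larger.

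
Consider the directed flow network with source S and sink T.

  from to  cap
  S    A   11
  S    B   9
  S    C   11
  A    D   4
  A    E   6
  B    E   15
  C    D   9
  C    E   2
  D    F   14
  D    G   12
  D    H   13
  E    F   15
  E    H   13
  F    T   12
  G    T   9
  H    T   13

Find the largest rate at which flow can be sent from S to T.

Augment S→A→D→F→T: bottleneck 4, flow now 4.
Augment S→A→E→F→T: bottleneck 6, flow now 10.
Augment S→B→E→F→T: bottleneck 2, flow now 12.
Augment S→B→E→H→T: bottleneck 7, flow now 19.
Augment S→C→D→G→T: bottleneck 9, flow now 28.
Augment S→C→E→H→T: bottleneck 2, flow now 30.
No augmenting path remains; maximum flow = 30.
In the residual graph, reachable from S: {S, A}.
Min-cut edges: S→B (9), S→C (11), A→D (4), A→E (6); capacity 9 + 11 + 4 + 6 = 30.
This cut is saturated, so no flow can exceed 30.

30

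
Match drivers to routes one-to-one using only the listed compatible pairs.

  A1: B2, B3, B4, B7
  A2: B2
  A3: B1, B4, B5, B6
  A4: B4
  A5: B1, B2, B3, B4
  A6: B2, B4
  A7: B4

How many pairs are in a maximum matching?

Unit-capacity flow: source→left, listed edges, right→sink; max matching = max flow.
Augmenting path A1→B2 (+1); matched 1.
Augmenting path A3→B1 (+1); matched 2.
Augmenting path A4→B4 (+1); matched 3.
Augmenting path A5→B3 (+1); matched 4.
Augmenting path A2→B2→A1→B7 (+1); matched 5.
No augmenting path remains; maximum matching = 5.
König certificate: {A1, A3, A5, B2, B4} is a vertex cover of size 5 (every listed pair touches it), so no matching can be larger.

5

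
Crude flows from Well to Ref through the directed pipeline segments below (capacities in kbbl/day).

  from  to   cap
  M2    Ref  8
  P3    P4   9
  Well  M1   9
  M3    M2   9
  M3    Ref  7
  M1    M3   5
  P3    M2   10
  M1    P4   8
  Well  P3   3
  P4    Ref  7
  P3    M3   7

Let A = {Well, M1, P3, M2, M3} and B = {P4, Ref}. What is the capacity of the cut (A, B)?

Edges leaving {Well, M1, P3, M2, M3}: M1→P4 (8), P3→P4 (9), M2→Ref (8), M3→Ref (7).
Cut capacity = 8 + 9 + 8 + 7 = 32.

32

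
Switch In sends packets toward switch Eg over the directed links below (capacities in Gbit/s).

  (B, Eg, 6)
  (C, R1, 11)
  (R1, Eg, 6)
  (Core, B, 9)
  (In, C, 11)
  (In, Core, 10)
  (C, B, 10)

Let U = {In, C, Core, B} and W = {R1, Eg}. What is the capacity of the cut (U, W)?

17

Edges leaving {In, C, Core, B}: C→R1 (11), B→Eg (6).
Cut capacity = 11 + 6 = 17.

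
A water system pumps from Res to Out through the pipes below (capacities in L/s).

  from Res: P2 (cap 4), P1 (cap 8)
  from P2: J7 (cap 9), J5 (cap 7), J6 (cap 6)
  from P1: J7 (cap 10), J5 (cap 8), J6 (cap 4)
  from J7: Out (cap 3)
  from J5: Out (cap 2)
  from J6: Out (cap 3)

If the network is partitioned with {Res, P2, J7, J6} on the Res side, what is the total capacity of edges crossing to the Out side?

21

Edges leaving {Res, P2, J7, J6}: Res→P1 (8), P2→J5 (7), J7→Out (3), J6→Out (3).
Cut capacity = 8 + 7 + 3 + 3 = 21.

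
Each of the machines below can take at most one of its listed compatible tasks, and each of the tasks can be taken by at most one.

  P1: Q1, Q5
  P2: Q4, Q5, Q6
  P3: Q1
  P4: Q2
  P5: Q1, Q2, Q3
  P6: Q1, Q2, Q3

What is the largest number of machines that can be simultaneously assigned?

5

Unit-capacity flow: source→left, listed edges, right→sink; max matching = max flow.
Augmenting path P1→Q1 (+1); matched 1.
Augmenting path P2→Q4 (+1); matched 2.
Augmenting path P4→Q2 (+1); matched 3.
Augmenting path P5→Q3 (+1); matched 4.
Augmenting path P3→Q1→P1→Q5 (+1); matched 5.
No augmenting path remains; maximum matching = 5.
König certificate: {P1, P2, Q1, Q2, Q3} is a vertex cover of size 5 (every listed pair touches it), so no matching can be larger.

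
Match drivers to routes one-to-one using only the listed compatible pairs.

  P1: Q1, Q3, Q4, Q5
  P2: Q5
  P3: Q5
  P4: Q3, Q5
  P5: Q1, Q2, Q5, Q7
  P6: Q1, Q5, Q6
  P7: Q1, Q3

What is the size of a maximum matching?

6

Unit-capacity flow: source→left, listed edges, right→sink; max matching = max flow.
Augmenting path P1→Q1 (+1); matched 1.
Augmenting path P2→Q5 (+1); matched 2.
Augmenting path P4→Q3 (+1); matched 3.
Augmenting path P5→Q2 (+1); matched 4.
Augmenting path P6→Q6 (+1); matched 5.
Augmenting path P7→Q1→P1→Q4 (+1); matched 6.
No augmenting path remains; maximum matching = 6.
König certificate: {P1, P4, P5, P6, P7, Q5} is a vertex cover of size 6 (every listed pair touches it), so no matching can be larger.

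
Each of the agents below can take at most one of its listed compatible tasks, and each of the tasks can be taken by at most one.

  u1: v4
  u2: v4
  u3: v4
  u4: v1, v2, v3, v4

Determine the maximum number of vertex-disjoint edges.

Unit-capacity flow: source→left, listed edges, right→sink; max matching = max flow.
Augmenting path u1→v4 (+1); matched 1.
Augmenting path u4→v1 (+1); matched 2.
No augmenting path remains; maximum matching = 2.
König certificate: {u4, v4} is a vertex cover of size 2 (every listed pair touches it), so no matching can be larger.

2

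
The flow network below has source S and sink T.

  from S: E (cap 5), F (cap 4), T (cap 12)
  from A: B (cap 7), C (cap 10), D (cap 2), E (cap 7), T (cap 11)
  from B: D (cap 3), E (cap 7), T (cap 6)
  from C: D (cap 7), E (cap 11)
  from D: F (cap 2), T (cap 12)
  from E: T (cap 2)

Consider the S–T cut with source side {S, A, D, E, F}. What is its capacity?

Edges leaving {S, A, D, E, F}: S→T (12), A→B (7), A→C (10), A→T (11), D→T (12), E→T (2).
Cut capacity = 12 + 7 + 10 + 11 + 12 + 2 = 54.

54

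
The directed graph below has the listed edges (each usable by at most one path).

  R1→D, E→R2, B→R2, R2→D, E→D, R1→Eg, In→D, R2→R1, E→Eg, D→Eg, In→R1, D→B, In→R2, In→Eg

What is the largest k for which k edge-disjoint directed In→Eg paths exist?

3

Assign every edge capacity 1; by Menger, the answer equals the max flow.
Path In→Eg (+1); total 1.
Path In→D→Eg (+1); total 2.
Path In→R1→Eg (+1); total 3.
No residual In→Eg path; max flow = 3.
Certifying cut of size 3: {D→Eg, In→Eg, R1→Eg}.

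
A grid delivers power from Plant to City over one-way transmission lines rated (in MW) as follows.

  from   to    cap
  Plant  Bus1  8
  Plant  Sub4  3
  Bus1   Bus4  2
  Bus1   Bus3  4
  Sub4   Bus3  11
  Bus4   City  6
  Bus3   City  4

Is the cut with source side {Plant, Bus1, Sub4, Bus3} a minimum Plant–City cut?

Yes — it is a minimum cut (capacity 6).

Given cut capacity: 2 + 4 = 6.
Augment Plant→Bus1→Bus4→City: bottleneck 2, flow now 2.
Augment Plant→Bus1→Bus3→City: bottleneck 4, flow now 6.
No augmenting path remains; maximum flow = 6.
Cut capacity 6 equals the max flow, so it is a minimum cut.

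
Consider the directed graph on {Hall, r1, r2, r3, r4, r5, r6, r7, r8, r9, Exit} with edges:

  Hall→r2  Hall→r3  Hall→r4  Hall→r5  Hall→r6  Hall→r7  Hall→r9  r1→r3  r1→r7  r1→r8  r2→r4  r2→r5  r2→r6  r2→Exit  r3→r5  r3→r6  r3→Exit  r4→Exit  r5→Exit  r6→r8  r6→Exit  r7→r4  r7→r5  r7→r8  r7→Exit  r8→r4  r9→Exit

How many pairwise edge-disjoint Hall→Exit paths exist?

Assign every edge capacity 1; by Menger, the answer equals the max flow.
Path Hall→r2→Exit (+1); total 1.
Path Hall→r3→Exit (+1); total 2.
Path Hall→r4→Exit (+1); total 3.
Path Hall→r5→Exit (+1); total 4.
Path Hall→r6→Exit (+1); total 5.
Path Hall→r7→Exit (+1); total 6.
Path Hall→r9→Exit (+1); total 7.
No residual Hall→Exit path; max flow = 7.
Certifying cut of size 7: {Hall→r2, Hall→r3, Hall→r4, Hall→r5, Hall→r6, Hall→r7, Hall→r9}.

7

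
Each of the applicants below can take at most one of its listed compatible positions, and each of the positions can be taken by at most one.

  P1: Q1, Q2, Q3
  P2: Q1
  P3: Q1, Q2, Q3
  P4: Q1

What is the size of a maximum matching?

Unit-capacity flow: source→left, listed edges, right→sink; max matching = max flow.
Augmenting path P1→Q1 (+1); matched 1.
Augmenting path P3→Q2 (+1); matched 2.
Augmenting path P2→Q1→P1→Q3 (+1); matched 3.
No augmenting path remains; maximum matching = 3.
König certificate: {P1, P3, Q1} is a vertex cover of size 3 (every listed pair touches it), so no matching can be larger.

3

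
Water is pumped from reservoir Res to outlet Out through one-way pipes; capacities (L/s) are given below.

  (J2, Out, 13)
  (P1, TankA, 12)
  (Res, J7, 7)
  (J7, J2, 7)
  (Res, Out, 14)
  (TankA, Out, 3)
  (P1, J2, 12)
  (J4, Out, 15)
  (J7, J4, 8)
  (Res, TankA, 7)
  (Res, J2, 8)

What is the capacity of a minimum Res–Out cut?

32

Augment Res→Out: bottleneck 14, flow now 14.
Augment Res→J2→Out: bottleneck 8, flow now 22.
Augment Res→TankA→Out: bottleneck 3, flow now 25.
Augment Res→J7→J4→Out: bottleneck 7, flow now 32.
No augmenting path remains; maximum flow = 32.
By max-flow min-cut, the minimum cut capacity equals the max flow.
In the residual graph, reachable from Res: {Res, TankA}.
Min-cut edges: Res→J7 (7), Res→J2 (8), Res→Out (14), TankA→Out (3); capacity 7 + 8 + 14 + 3 = 32.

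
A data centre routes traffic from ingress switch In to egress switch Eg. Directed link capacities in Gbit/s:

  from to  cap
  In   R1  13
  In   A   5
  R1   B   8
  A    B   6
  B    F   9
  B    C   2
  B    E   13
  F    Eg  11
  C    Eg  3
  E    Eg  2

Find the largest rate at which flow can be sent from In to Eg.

13

Augment In→R1→B→F→Eg: bottleneck 8, flow now 8.
Augment In→A→B→F→Eg: bottleneck 1, flow now 9.
Augment In→A→B→C→Eg: bottleneck 2, flow now 11.
Augment In→A→B→E→Eg: bottleneck 2, flow now 13.
No augmenting path remains; maximum flow = 13.
In the residual graph, reachable from In: {In, R1}.
Min-cut edges: In→A (5), R1→B (8); capacity 5 + 8 = 13.
This cut is saturated, so no flow can exceed 13.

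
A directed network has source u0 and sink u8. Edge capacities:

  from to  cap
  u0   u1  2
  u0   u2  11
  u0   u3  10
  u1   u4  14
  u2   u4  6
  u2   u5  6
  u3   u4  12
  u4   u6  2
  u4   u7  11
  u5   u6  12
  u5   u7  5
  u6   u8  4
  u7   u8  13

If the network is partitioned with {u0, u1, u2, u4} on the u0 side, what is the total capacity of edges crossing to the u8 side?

Edges leaving {u0, u1, u2, u4}: u0→u3 (10), u2→u5 (6), u4→u6 (2), u4→u7 (11).
Cut capacity = 10 + 6 + 2 + 11 = 29.

29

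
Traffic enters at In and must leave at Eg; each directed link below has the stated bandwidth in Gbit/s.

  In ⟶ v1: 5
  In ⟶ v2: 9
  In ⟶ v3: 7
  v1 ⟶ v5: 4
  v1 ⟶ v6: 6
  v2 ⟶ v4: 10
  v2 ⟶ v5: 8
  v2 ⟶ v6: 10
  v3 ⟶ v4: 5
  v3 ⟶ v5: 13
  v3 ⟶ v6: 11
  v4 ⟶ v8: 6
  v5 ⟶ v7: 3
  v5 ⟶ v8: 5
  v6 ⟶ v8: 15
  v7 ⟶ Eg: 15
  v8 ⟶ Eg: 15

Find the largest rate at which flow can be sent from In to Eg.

Augment In→v1→v5→v7→Eg: bottleneck 3, flow now 3.
Augment In→v1→v5→v8→Eg: bottleneck 1, flow now 4.
Augment In→v1→v6→v8→Eg: bottleneck 1, flow now 5.
Augment In→v2→v4→v8→Eg: bottleneck 6, flow now 11.
Augment In→v2→v5→v8→Eg: bottleneck 3, flow now 14.
Augment In→v3→v5→v8→Eg: bottleneck 1, flow now 15.
Augment In→v3→v6→v8→Eg: bottleneck 3, flow now 18.
No augmenting path remains; maximum flow = 18.
In the residual graph, reachable from In: {In, v1, v2, v3, v4, v5, v6, v8}.
Min-cut edges: v5→v7 (3), v8→Eg (15); capacity 3 + 15 = 18.
This cut is saturated, so no flow can exceed 18.

18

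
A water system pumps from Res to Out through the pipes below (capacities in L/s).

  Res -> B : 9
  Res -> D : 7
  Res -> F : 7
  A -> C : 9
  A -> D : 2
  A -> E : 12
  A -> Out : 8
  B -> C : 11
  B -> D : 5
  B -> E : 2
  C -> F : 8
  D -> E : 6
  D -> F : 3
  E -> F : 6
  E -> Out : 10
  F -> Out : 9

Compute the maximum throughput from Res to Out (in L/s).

Augment Res→F→Out: bottleneck 7, flow now 7.
Augment Res→B→E→Out: bottleneck 2, flow now 9.
Augment Res→D→E→Out: bottleneck 6, flow now 15.
Augment Res→D→F→Out: bottleneck 1, flow now 16.
Augment Res→B→C→F→Out: bottleneck 1, flow now 17.
No augmenting path remains; maximum flow = 17.
In the residual graph, reachable from Res: {Res, B, C, D, F}.
Min-cut edges: B→E (2), D→E (6), F→Out (9); capacity 2 + 6 + 9 = 17.
This cut is saturated, so no flow can exceed 17.

17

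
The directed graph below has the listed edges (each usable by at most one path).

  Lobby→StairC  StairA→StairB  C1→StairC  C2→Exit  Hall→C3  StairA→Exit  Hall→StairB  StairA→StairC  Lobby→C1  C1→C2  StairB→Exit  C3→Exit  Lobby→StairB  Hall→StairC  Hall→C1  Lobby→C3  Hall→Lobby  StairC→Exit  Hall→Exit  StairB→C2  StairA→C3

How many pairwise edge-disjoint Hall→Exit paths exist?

5

Assign every edge capacity 1; by Menger, the answer equals the max flow.
Path Hall→Exit (+1); total 1.
Path Hall→StairB→Exit (+1); total 2.
Path Hall→StairC→Exit (+1); total 3.
Path Hall→C3→Exit (+1); total 4.
Path Hall→C1→C2→Exit (+1); total 5.
No residual Hall→Exit path; max flow = 5.
Certifying cut of size 5: {C2→Exit, C3→Exit, Hall→Exit, StairB→Exit, StairC→Exit}.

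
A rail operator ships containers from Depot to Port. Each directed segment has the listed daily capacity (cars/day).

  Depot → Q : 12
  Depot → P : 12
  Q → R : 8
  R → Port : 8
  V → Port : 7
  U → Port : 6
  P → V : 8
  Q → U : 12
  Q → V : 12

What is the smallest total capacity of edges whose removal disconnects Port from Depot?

19

Augment Depot→P→V→Port: bottleneck 7, flow now 7.
Augment Depot→Q→R→Port: bottleneck 8, flow now 15.
Augment Depot→Q→U→Port: bottleneck 4, flow now 19.
No augmenting path remains; maximum flow = 19.
By max-flow min-cut, the minimum cut capacity equals the max flow.
In the residual graph, reachable from Depot: {Depot, P, V}.
Min-cut edges: Depot→Q (12), V→Port (7); capacity 12 + 7 = 19.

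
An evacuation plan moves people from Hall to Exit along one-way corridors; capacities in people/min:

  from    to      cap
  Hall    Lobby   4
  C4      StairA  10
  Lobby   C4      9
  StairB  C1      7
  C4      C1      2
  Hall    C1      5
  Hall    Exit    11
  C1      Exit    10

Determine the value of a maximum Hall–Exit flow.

Augment Hall→Exit: bottleneck 11, flow now 11.
Augment Hall→C1→Exit: bottleneck 5, flow now 16.
Augment Hall→Lobby→C4→C1→Exit: bottleneck 2, flow now 18.
No augmenting path remains; maximum flow = 18.
In the residual graph, reachable from Hall: {Hall, Lobby, C4, StairA}.
Min-cut edges: Hall→C1 (5), Hall→Exit (11), C4→C1 (2); capacity 5 + 11 + 2 = 18.
This cut is saturated, so no flow can exceed 18.

18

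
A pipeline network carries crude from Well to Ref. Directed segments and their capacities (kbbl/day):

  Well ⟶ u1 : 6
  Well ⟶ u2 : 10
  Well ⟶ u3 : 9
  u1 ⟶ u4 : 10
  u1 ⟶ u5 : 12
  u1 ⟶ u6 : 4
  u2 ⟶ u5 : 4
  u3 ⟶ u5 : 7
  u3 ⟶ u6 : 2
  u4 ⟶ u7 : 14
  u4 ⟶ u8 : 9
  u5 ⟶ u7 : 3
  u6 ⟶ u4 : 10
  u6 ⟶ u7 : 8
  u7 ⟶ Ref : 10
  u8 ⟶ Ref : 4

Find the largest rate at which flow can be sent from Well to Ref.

11

Augment Well→u1→u4→u7→Ref: bottleneck 6, flow now 6.
Augment Well→u2→u5→u7→Ref: bottleneck 3, flow now 9.
Augment Well→u3→u6→u7→Ref: bottleneck 1, flow now 10.
Augment Well→u3→u6→u4→u8→Ref: bottleneck 1, flow now 11.
No augmenting path remains; maximum flow = 11.
In the residual graph, reachable from Well: {Well, u2, u3, u5}.
Min-cut edges: Well→u1 (6), u3→u6 (2), u5→u7 (3); capacity 6 + 2 + 3 = 11.
This cut is saturated, so no flow can exceed 11.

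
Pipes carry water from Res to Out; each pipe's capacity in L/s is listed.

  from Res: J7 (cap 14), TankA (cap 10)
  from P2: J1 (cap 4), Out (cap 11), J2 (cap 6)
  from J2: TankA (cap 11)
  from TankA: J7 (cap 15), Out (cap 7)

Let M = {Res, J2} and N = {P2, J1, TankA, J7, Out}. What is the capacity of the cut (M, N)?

Edges leaving {Res, J2}: Res→TankA (10), Res→J7 (14), J2→TankA (11).
Cut capacity = 10 + 14 + 11 = 35.

35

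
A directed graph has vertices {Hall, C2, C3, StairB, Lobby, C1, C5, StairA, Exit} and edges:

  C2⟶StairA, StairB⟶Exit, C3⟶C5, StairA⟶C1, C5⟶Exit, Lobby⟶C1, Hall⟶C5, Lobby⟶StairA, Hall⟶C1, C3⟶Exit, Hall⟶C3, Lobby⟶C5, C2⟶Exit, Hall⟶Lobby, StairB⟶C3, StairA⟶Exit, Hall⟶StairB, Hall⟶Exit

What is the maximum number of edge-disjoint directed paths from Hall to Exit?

Assign every edge capacity 1; by Menger, the answer equals the max flow.
Path Hall→Exit (+1); total 1.
Path Hall→C3→Exit (+1); total 2.
Path Hall→StairB→Exit (+1); total 3.
Path Hall→C5→Exit (+1); total 4.
Path Hall→Lobby→StairA→Exit (+1); total 5.
No residual Hall→Exit path; max flow = 5.
Certifying cut of size 5: {Hall→C3, Hall→C5, Hall→Exit, Hall→Lobby, Hall→StairB}.

5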